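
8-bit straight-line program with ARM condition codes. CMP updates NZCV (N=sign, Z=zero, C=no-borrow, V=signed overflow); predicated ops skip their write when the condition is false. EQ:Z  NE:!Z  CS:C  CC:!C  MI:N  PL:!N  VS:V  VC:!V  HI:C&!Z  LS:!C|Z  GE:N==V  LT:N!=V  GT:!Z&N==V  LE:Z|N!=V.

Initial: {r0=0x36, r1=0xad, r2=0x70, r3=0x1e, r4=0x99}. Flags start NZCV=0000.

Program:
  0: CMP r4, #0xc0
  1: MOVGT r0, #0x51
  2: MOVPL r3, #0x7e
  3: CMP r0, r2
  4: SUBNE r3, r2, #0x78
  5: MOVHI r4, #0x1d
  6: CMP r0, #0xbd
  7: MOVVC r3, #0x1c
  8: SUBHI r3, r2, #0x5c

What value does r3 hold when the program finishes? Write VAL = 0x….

[0] flags=1000 → (cmp)
[1] flags=1000 GT?F → skip
[2] flags=1000 PL?F → skip
[3] flags=1000 → (cmp)
[4] flags=1000 NE?T → r3=0xf8
[5] flags=1000 HI?F → skip
[6] flags=0000 → (cmp)
[7] flags=0000 VC?T → r3=0x1c
[8] flags=0000 HI?F → skip

VAL = 0x1c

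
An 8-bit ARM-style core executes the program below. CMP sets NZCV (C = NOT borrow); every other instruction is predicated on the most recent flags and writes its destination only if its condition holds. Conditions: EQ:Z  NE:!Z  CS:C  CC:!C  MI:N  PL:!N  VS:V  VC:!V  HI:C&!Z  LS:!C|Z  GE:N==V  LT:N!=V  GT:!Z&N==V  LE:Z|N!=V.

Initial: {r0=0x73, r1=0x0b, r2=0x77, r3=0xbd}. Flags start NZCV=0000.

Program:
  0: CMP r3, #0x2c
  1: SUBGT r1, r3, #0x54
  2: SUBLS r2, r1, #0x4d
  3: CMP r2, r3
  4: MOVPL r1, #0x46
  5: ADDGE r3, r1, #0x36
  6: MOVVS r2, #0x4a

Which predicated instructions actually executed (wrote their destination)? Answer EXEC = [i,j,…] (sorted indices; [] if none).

0: ✓ CMP  NZCV=1010
1: · SUBGT
2: · SUBLS
3: ✓ CMP  NZCV=1001
4: · MOVPL
5: ✓ ADDGE  r3←0x41
6: ✓ MOVVS  r2←0x4a

EXEC = [5,6]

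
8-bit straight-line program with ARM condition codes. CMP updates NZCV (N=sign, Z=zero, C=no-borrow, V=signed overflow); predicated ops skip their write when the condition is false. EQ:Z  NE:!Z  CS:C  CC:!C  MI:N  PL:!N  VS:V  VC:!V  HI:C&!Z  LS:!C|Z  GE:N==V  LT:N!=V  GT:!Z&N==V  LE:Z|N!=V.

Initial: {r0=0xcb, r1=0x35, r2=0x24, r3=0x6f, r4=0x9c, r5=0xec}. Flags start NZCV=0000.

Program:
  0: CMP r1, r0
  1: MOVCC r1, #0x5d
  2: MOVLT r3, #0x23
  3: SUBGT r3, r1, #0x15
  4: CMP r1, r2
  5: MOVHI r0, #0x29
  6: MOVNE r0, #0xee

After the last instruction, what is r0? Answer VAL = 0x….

[0] flags=0000 → (cmp)
[1] flags=0000 CC?T → r1=0x5d
[2] flags=0000 LT?F → skip
[3] flags=0000 GT?T → r3=0x48
[4] flags=0010 → (cmp)
[5] flags=0010 HI?T → r0=0x29
[6] flags=0010 NE?T → r0=0xee

VAL = 0xee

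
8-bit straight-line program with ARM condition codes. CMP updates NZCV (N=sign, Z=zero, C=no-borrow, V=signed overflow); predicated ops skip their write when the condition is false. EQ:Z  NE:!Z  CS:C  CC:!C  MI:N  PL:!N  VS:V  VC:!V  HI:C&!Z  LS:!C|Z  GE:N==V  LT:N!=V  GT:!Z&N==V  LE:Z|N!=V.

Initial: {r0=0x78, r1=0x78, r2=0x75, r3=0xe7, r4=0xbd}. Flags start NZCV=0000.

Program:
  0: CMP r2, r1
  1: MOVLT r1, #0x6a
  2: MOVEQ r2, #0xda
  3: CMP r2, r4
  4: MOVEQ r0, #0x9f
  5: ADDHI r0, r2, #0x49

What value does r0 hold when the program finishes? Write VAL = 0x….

VAL = 0x78

[0] flags=1000 → (cmp)
[1] flags=1000 LT?T → r1=0x6a
[2] flags=1000 EQ?F → skip
[3] flags=1001 → (cmp)
[4] flags=1001 EQ?F → skip
[5] flags=1001 HI?F → skip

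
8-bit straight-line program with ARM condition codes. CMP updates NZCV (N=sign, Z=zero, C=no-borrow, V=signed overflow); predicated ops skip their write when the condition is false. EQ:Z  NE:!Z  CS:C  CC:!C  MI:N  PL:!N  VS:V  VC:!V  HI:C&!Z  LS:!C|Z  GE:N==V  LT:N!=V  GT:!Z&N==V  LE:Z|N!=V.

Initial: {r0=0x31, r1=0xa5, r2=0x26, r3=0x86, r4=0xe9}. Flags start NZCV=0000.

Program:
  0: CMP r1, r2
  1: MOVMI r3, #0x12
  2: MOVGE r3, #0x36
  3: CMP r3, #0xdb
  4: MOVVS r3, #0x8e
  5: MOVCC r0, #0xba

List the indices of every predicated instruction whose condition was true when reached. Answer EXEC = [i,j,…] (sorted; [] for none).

EXEC = [5]

[0] flags=0011 → (cmp)
[1] flags=0011 MI?F → skip
[2] flags=0011 GE?F → skip
[3] flags=1000 → (cmp)
[4] flags=1000 VS?F → skip
[5] flags=1000 CC?T → r0=0xba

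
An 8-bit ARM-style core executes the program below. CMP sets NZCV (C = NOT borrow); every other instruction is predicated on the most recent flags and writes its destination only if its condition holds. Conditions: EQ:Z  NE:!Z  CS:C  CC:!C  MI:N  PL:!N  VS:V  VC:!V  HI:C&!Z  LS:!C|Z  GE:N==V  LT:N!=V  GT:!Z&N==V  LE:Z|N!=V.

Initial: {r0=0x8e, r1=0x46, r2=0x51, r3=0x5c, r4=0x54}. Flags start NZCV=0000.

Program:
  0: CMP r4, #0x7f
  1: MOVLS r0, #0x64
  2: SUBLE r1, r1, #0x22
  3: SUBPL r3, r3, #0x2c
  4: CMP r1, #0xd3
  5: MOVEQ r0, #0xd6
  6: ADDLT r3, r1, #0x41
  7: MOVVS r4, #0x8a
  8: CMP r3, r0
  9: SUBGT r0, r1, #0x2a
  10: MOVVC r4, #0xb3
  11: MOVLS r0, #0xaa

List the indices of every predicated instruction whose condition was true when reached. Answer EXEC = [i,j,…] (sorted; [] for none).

EXEC = [1,2,10,11]

0: ✓ CMP  NZCV=1000
1: ✓ MOVLS  r0←0x64
2: ✓ SUBLE  r1←0x24
3: · SUBPL
4: ✓ CMP  NZCV=0000
5: · MOVEQ
6: · ADDLT
7: · MOVVS
8: ✓ CMP  NZCV=1000
9: · SUBGT
10: ✓ MOVVC  r4←0xb3
11: ✓ MOVLS  r0←0xaa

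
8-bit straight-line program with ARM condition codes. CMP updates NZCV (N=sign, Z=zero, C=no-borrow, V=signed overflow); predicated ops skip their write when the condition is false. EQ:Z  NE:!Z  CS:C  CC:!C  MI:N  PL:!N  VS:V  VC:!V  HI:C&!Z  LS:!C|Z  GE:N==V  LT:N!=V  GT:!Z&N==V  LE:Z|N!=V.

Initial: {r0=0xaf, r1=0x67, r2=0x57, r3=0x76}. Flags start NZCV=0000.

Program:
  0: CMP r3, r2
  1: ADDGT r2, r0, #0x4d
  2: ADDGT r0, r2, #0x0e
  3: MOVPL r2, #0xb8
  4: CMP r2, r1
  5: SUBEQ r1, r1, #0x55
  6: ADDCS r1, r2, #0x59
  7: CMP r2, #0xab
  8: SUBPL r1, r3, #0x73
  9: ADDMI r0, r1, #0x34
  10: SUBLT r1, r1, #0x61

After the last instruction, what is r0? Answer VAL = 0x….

0: ✓ CMP  NZCV=0010
1: ✓ ADDGT  r2←0xfc
2: ✓ ADDGT  r0←0x0a
3: ✓ MOVPL  r2←0xb8
4: ✓ CMP  NZCV=0011
5: · SUBEQ
6: ✓ ADDCS  r1←0x11
7: ✓ CMP  NZCV=0010
8: ✓ SUBPL  r1←0x03
9: · ADDMI
10: · SUBLT

VAL = 0x0a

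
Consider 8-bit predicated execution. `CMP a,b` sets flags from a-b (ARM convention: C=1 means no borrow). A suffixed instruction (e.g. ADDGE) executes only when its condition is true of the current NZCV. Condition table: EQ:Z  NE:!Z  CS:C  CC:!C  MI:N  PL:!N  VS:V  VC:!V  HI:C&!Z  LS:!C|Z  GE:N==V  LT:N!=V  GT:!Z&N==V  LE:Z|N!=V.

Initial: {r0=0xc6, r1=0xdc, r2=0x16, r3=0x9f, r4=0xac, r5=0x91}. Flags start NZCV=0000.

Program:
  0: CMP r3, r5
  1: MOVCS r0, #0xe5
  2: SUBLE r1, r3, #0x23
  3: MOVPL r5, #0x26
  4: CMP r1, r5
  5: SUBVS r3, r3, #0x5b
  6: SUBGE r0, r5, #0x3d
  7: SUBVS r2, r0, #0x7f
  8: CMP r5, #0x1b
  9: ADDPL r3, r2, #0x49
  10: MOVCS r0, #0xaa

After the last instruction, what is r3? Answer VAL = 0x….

VAL = 0x5f

[0] flags=0010 → (cmp)
[1] flags=0010 CS?T → r0=0xe5
[2] flags=0010 LE?F → skip
[3] flags=0010 PL?T → r5=0x26
[4] flags=1010 → (cmp)
[5] flags=1010 VS?F → skip
[6] flags=1010 GE?F → skip
[7] flags=1010 VS?F → skip
[8] flags=0010 → (cmp)
[9] flags=0010 PL?T → r3=0x5f
[10] flags=0010 CS?T → r0=0xaa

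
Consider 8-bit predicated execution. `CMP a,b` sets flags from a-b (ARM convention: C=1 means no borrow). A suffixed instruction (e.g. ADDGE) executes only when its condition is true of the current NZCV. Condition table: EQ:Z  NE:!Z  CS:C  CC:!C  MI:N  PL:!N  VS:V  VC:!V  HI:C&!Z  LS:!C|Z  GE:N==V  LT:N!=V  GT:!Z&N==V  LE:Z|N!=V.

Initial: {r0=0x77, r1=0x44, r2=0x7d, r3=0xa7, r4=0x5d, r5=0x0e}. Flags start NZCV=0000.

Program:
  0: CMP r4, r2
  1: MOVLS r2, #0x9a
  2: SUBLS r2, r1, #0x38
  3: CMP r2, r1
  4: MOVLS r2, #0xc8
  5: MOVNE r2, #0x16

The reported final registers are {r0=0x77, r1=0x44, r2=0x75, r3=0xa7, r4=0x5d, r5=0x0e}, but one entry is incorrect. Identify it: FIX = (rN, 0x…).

FIX = (r2, 0x16)

[0] flags=1000 → (cmp)
[1] flags=1000 LS?T → r2=0x9a
[2] flags=1000 LS?T → r2=0x0c
[3] flags=1000 → (cmp)
[4] flags=1000 LS?T → r2=0xc8
[5] flags=1000 NE?T → r2=0x16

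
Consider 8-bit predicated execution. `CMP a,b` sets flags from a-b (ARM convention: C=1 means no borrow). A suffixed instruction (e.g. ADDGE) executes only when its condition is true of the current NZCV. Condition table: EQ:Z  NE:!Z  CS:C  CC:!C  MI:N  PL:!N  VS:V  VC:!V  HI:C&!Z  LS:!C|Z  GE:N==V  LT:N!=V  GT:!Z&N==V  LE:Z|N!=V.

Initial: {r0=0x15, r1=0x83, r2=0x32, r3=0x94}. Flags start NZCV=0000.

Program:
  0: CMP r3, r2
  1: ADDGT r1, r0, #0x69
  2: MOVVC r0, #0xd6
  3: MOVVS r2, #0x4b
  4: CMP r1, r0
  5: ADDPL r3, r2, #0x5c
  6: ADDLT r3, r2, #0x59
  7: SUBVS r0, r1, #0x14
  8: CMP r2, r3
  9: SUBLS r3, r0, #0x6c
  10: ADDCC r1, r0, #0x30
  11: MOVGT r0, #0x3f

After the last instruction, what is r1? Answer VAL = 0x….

0: ✓ CMP  NZCV=0011
1: · ADDGT
2: · MOVVC
3: ✓ MOVVS  r2←0x4b
4: ✓ CMP  NZCV=0011
5: ✓ ADDPL  r3←0xa7
6: ✓ ADDLT  r3←0xa4
7: ✓ SUBVS  r0←0x6f
8: ✓ CMP  NZCV=1001
9: ✓ SUBLS  r3←0x03
10: ✓ ADDCC  r1←0x9f
11: ✓ MOVGT  r0←0x3f

VAL = 0x9f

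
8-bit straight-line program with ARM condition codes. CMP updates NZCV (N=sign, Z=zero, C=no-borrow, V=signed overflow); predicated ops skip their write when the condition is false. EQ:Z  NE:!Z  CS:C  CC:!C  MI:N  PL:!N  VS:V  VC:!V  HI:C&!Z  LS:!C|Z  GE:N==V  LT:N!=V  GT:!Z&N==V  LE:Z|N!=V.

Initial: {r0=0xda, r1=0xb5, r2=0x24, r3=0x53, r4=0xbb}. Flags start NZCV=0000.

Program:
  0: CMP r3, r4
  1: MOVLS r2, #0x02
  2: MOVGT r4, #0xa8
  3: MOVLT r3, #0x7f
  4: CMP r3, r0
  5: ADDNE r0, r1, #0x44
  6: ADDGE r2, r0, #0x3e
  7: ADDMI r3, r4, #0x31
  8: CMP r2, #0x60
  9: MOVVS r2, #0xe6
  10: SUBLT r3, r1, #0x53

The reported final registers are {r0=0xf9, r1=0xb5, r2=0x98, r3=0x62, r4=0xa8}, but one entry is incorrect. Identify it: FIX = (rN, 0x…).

[0] flags=1001 → (cmp)
[1] flags=1001 LS?T → r2=0x02
[2] flags=1001 GT?T → r4=0xa8
[3] flags=1001 LT?F → skip
[4] flags=0000 → (cmp)
[5] flags=0000 NE?T → r0=0xf9
[6] flags=0000 GE?T → r2=0x37
[7] flags=0000 MI?F → skip
[8] flags=1000 → (cmp)
[9] flags=1000 VS?F → skip
[10] flags=1000 LT?T → r3=0x62

FIX = (r2, 0x37)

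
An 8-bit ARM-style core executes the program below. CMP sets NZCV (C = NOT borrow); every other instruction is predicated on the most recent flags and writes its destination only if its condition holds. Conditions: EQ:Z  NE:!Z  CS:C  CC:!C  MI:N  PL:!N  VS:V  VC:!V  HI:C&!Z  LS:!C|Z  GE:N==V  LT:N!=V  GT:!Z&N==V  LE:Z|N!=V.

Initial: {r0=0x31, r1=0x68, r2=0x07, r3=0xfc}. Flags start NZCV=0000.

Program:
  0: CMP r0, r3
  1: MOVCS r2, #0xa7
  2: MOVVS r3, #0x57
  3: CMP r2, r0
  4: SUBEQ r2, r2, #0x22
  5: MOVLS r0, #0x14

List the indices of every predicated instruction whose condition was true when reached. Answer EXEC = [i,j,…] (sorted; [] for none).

0: ✓ CMP  NZCV=0000
1: · MOVCS
2: · MOVVS
3: ✓ CMP  NZCV=1000
4: · SUBEQ
5: ✓ MOVLS  r0←0x14

EXEC = [5]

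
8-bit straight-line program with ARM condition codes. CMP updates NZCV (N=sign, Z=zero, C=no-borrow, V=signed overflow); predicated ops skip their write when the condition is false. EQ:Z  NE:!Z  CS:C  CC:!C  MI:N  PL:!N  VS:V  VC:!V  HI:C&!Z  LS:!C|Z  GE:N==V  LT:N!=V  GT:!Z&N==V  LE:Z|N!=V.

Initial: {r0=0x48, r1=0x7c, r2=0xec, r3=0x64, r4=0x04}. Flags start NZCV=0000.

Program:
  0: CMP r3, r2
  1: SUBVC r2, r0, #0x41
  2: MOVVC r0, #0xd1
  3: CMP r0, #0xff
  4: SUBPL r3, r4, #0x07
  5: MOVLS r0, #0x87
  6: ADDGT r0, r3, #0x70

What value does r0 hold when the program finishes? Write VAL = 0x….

0: ✓ CMP  NZCV=0000
1: ✓ SUBVC  r2←0x07
2: ✓ MOVVC  r0←0xd1
3: ✓ CMP  NZCV=1000
4: · SUBPL
5: ✓ MOVLS  r0←0x87
6: · ADDGT

VAL = 0x87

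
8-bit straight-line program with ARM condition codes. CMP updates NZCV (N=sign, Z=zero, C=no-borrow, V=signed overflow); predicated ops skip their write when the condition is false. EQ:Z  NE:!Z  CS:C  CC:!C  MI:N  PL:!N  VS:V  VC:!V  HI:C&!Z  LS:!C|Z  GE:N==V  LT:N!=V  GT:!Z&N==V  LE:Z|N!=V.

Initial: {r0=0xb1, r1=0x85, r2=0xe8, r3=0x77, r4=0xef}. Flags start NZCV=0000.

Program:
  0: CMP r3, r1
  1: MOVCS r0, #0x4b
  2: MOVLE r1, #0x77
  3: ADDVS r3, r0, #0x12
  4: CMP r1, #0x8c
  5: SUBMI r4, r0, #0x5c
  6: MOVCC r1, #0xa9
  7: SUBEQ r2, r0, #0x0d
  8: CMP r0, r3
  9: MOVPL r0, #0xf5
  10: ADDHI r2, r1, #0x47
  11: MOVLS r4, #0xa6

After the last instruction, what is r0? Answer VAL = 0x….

[0] flags=1001 → (cmp)
[1] flags=1001 CS?F → skip
[2] flags=1001 LE?F → skip
[3] flags=1001 VS?T → r3=0xc3
[4] flags=1000 → (cmp)
[5] flags=1000 MI?T → r4=0x55
[6] flags=1000 CC?T → r1=0xa9
[7] flags=1000 EQ?F → skip
[8] flags=1000 → (cmp)
[9] flags=1000 PL?F → skip
[10] flags=1000 HI?F → skip
[11] flags=1000 LS?T → r4=0xa6

VAL = 0xb1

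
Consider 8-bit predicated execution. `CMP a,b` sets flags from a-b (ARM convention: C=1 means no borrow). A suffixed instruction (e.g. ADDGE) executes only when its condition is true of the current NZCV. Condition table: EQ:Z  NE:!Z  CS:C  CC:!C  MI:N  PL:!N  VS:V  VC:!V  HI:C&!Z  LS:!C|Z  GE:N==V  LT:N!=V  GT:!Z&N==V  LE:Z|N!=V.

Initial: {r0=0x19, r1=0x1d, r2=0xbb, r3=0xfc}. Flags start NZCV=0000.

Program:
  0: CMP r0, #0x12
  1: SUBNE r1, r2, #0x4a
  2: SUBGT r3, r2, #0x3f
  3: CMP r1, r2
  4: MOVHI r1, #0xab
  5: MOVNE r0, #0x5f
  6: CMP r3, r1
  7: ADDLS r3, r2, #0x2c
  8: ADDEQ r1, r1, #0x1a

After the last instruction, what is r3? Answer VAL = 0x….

VAL = 0x7c

0: ✓ CMP  NZCV=0010
1: ✓ SUBNE  r1←0x71
2: ✓ SUBGT  r3←0x7c
3: ✓ CMP  NZCV=1001
4: · MOVHI
5: ✓ MOVNE  r0←0x5f
6: ✓ CMP  NZCV=0010
7: · ADDLS
8: · ADDEQ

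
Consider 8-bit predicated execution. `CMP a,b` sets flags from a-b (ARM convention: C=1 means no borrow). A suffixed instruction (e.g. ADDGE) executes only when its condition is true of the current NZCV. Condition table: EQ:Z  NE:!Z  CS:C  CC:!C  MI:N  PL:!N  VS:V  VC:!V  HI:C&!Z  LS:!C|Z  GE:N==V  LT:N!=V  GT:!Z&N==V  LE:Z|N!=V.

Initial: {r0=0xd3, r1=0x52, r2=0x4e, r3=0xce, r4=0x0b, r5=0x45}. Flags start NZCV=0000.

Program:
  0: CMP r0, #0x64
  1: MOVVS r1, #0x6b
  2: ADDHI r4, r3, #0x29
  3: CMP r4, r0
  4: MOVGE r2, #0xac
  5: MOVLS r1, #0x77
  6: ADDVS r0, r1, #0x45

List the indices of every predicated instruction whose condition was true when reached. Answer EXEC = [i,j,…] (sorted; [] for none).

EXEC = [1,2,4]

[0] flags=0011 → (cmp)
[1] flags=0011 VS?T → r1=0x6b
[2] flags=0011 HI?T → r4=0xf7
[3] flags=0010 → (cmp)
[4] flags=0010 GE?T → r2=0xac
[5] flags=0010 LS?F → skip
[6] flags=0010 VS?F → skip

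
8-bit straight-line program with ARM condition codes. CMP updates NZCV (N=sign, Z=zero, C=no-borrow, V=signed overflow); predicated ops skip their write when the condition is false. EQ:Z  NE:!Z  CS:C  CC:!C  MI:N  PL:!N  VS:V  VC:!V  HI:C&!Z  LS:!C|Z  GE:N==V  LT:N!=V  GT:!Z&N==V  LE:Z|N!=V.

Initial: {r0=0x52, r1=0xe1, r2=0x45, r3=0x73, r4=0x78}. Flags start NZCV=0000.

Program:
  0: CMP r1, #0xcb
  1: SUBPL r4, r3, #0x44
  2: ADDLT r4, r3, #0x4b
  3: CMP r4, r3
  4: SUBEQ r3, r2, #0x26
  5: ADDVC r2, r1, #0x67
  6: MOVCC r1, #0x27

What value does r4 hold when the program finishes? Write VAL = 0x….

0: ✓ CMP  NZCV=0010
1: ✓ SUBPL  r4←0x2f
2: · ADDLT
3: ✓ CMP  NZCV=1000
4: · SUBEQ
5: ✓ ADDVC  r2←0x48
6: ✓ MOVCC  r1←0x27

VAL = 0x2f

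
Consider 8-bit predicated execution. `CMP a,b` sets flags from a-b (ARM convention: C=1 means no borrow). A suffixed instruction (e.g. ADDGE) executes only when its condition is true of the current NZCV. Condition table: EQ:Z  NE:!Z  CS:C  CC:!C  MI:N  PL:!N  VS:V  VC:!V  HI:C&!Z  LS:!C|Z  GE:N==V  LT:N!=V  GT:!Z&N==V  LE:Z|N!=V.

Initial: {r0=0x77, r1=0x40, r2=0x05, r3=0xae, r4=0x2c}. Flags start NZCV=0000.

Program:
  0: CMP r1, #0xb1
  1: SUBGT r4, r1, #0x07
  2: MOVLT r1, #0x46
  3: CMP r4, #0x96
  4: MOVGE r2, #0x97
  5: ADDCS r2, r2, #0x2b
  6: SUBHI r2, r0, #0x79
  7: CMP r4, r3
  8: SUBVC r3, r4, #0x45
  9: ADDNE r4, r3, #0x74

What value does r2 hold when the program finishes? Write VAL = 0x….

VAL = 0x97

[0] flags=1001 → (cmp)
[1] flags=1001 GT?T → r4=0x39
[2] flags=1001 LT?F → skip
[3] flags=1001 → (cmp)
[4] flags=1001 GE?T → r2=0x97
[5] flags=1001 CS?F → skip
[6] flags=1001 HI?F → skip
[7] flags=1001 → (cmp)
[8] flags=1001 VC?F → skip
[9] flags=1001 NE?T → r4=0x22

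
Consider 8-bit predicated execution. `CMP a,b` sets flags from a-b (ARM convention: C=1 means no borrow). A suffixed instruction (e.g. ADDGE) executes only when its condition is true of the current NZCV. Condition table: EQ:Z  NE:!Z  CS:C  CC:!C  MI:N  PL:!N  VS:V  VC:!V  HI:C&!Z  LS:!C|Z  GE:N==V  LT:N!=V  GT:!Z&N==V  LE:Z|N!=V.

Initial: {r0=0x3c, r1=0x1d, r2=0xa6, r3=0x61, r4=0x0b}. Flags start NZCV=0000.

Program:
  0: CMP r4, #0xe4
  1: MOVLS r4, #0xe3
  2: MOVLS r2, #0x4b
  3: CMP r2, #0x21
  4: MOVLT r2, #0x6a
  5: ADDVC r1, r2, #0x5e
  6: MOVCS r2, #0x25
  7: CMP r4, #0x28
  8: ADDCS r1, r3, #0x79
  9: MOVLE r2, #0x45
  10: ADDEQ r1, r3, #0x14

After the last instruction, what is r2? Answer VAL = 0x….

VAL = 0x45

[0] flags=0000 → (cmp)
[1] flags=0000 LS?T → r4=0xe3
[2] flags=0000 LS?T → r2=0x4b
[3] flags=0010 → (cmp)
[4] flags=0010 LT?F → skip
[5] flags=0010 VC?T → r1=0xa9
[6] flags=0010 CS?T → r2=0x25
[7] flags=1010 → (cmp)
[8] flags=1010 CS?T → r1=0xda
[9] flags=1010 LE?T → r2=0x45
[10] flags=1010 EQ?F → skip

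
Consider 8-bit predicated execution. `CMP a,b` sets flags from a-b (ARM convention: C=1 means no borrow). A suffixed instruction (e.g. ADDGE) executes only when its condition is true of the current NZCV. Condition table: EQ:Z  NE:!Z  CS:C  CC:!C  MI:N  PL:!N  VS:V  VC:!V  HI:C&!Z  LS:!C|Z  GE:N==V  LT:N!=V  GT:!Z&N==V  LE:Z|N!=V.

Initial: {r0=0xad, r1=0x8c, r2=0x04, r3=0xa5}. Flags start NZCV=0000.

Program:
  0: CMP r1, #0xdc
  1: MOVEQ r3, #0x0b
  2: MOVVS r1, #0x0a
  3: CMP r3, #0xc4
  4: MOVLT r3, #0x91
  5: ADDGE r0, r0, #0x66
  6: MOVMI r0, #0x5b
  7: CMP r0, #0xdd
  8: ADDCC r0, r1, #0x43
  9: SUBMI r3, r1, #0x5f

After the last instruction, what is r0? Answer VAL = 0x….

[0] flags=1000 → (cmp)
[1] flags=1000 EQ?F → skip
[2] flags=1000 VS?F → skip
[3] flags=1000 → (cmp)
[4] flags=1000 LT?T → r3=0x91
[5] flags=1000 GE?F → skip
[6] flags=1000 MI?T → r0=0x5b
[7] flags=0000 → (cmp)
[8] flags=0000 CC?T → r0=0xcf
[9] flags=0000 MI?F → skip

VAL = 0xcf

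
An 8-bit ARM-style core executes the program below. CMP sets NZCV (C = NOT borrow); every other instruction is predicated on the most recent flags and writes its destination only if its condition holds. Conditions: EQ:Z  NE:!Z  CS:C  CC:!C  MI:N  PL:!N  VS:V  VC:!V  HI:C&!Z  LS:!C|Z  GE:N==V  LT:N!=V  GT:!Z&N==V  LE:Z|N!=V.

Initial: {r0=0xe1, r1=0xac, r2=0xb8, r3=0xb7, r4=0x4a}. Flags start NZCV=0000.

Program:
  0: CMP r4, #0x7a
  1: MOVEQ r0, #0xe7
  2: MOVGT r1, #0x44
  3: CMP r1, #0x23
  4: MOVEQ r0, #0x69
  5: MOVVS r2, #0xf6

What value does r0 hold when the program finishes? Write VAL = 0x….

[0] flags=1000 → (cmp)
[1] flags=1000 EQ?F → skip
[2] flags=1000 GT?F → skip
[3] flags=1010 → (cmp)
[4] flags=1010 EQ?F → skip
[5] flags=1010 VS?F → skip

VAL = 0xe1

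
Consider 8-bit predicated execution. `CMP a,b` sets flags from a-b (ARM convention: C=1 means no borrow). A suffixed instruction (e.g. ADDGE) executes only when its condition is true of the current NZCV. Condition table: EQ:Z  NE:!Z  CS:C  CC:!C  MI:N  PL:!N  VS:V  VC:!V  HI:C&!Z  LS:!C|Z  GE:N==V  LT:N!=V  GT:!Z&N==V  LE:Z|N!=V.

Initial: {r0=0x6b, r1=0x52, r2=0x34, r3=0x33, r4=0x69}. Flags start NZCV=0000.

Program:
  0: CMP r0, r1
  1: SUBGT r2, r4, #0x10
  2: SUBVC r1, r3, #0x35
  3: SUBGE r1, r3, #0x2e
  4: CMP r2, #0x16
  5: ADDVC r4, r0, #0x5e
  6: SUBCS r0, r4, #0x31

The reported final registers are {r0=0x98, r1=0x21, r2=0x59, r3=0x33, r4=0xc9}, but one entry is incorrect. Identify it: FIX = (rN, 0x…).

FIX = (r1, 0x05)

[0] flags=0010 → (cmp)
[1] flags=0010 GT?T → r2=0x59
[2] flags=0010 VC?T → r1=0xfe
[3] flags=0010 GE?T → r1=0x05
[4] flags=0010 → (cmp)
[5] flags=0010 VC?T → r4=0xc9
[6] flags=0010 CS?T → r0=0x98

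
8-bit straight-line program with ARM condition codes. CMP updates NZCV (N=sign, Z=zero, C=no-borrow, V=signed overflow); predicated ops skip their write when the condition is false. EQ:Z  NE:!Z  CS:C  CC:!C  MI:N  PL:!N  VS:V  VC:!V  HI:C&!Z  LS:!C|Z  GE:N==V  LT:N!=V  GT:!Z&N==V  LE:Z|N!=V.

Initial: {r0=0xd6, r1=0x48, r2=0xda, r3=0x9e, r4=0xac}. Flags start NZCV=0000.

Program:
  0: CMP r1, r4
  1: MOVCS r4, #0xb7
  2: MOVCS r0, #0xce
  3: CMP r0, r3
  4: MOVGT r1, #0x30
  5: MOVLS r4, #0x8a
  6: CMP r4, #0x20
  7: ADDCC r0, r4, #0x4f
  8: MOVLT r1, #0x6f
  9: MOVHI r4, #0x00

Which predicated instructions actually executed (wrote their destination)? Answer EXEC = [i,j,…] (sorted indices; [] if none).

[0] flags=1001 → (cmp)
[1] flags=1001 CS?F → skip
[2] flags=1001 CS?F → skip
[3] flags=0010 → (cmp)
[4] flags=0010 GT?T → r1=0x30
[5] flags=0010 LS?F → skip
[6] flags=1010 → (cmp)
[7] flags=1010 CC?F → skip
[8] flags=1010 LT?T → r1=0x6f
[9] flags=1010 HI?T → r4=0x00

EXEC = [4,8,9]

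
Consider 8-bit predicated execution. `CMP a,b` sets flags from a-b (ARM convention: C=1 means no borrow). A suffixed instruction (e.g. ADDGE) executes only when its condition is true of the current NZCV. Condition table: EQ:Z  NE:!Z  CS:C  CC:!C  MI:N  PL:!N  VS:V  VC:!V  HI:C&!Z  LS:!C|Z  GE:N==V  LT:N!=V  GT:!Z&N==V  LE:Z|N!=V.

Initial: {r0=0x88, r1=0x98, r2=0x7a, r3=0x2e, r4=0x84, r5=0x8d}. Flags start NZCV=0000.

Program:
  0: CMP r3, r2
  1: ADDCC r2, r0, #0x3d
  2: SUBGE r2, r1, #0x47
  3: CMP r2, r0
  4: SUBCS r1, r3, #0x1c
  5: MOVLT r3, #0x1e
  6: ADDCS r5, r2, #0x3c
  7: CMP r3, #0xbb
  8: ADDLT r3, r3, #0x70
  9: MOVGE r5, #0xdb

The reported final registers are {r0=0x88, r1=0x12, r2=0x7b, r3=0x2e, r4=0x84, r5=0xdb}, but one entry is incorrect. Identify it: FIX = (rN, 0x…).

[0] flags=1000 → (cmp)
[1] flags=1000 CC?T → r2=0xc5
[2] flags=1000 GE?F → skip
[3] flags=0010 → (cmp)
[4] flags=0010 CS?T → r1=0x12
[5] flags=0010 LT?F → skip
[6] flags=0010 CS?T → r5=0x01
[7] flags=0000 → (cmp)
[8] flags=0000 LT?F → skip
[9] flags=0000 GE?T → r5=0xdb

FIX = (r2, 0xc5)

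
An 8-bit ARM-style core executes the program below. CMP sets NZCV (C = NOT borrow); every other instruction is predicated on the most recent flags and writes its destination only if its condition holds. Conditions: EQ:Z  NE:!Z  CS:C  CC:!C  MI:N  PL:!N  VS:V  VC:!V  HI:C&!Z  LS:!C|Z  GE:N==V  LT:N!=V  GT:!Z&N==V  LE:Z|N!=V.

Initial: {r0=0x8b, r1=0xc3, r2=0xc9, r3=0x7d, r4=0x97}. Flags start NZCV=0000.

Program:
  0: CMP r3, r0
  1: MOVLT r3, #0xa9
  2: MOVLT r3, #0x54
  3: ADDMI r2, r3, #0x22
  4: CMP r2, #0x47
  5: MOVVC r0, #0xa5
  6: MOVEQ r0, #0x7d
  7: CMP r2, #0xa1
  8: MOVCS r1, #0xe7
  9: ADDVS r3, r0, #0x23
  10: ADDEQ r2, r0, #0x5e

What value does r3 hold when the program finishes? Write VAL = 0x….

0: ✓ CMP  NZCV=1001
1: · MOVLT
2: · MOVLT
3: ✓ ADDMI  r2←0x9f
4: ✓ CMP  NZCV=0011
5: · MOVVC
6: · MOVEQ
7: ✓ CMP  NZCV=1000
8: · MOVCS
9: · ADDVS
10: · ADDEQ

VAL = 0x7d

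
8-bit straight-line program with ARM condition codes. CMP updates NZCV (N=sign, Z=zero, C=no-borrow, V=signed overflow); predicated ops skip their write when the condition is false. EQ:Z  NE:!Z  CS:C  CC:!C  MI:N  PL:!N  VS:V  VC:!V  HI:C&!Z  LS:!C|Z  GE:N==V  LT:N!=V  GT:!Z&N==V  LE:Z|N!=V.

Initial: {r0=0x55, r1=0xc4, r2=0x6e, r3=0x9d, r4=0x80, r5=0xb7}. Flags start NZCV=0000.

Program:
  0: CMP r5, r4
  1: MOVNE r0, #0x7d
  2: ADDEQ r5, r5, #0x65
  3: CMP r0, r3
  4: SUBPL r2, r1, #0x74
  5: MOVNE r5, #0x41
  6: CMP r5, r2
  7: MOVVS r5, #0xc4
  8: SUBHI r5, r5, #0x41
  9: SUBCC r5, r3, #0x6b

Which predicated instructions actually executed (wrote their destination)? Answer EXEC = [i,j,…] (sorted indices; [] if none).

EXEC = [1,5,9]

[0] flags=0010 → (cmp)
[1] flags=0010 NE?T → r0=0x7d
[2] flags=0010 EQ?F → skip
[3] flags=1001 → (cmp)
[4] flags=1001 PL?F → skip
[5] flags=1001 NE?T → r5=0x41
[6] flags=1000 → (cmp)
[7] flags=1000 VS?F → skip
[8] flags=1000 HI?F → skip
[9] flags=1000 CC?T → r5=0x32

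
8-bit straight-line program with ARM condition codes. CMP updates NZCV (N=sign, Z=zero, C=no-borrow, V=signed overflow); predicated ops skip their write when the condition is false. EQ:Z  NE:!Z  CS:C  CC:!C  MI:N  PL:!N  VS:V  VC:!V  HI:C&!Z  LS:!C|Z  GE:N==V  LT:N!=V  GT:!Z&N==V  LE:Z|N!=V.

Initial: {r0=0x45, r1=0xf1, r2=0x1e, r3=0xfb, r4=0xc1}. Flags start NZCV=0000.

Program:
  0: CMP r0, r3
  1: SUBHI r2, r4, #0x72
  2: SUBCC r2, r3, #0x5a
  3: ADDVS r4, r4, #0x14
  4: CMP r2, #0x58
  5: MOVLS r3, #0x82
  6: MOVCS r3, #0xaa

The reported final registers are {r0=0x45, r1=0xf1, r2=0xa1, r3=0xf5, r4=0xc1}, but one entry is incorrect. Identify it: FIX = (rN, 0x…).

0: ✓ CMP  NZCV=0000
1: · SUBHI
2: ✓ SUBCC  r2←0xa1
3: · ADDVS
4: ✓ CMP  NZCV=0011
5: · MOVLS
6: ✓ MOVCS  r3←0xaa

FIX = (r3, 0xaa)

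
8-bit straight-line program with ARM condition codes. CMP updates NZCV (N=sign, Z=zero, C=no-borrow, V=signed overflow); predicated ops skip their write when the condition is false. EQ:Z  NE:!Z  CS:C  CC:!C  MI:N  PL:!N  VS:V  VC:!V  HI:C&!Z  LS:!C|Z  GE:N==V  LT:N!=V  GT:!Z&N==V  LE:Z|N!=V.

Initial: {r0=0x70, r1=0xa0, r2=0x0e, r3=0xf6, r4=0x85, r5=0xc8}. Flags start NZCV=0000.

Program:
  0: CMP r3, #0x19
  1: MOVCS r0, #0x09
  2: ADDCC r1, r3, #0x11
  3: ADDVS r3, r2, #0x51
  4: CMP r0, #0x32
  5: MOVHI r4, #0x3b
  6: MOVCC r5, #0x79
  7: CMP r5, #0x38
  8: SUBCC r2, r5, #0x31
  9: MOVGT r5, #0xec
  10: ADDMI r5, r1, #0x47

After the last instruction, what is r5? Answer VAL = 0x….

[0] flags=1010 → (cmp)
[1] flags=1010 CS?T → r0=0x09
[2] flags=1010 CC?F → skip
[3] flags=1010 VS?F → skip
[4] flags=1000 → (cmp)
[5] flags=1000 HI?F → skip
[6] flags=1000 CC?T → r5=0x79
[7] flags=0010 → (cmp)
[8] flags=0010 CC?F → skip
[9] flags=0010 GT?T → r5=0xec
[10] flags=0010 MI?F → skip

VAL = 0xec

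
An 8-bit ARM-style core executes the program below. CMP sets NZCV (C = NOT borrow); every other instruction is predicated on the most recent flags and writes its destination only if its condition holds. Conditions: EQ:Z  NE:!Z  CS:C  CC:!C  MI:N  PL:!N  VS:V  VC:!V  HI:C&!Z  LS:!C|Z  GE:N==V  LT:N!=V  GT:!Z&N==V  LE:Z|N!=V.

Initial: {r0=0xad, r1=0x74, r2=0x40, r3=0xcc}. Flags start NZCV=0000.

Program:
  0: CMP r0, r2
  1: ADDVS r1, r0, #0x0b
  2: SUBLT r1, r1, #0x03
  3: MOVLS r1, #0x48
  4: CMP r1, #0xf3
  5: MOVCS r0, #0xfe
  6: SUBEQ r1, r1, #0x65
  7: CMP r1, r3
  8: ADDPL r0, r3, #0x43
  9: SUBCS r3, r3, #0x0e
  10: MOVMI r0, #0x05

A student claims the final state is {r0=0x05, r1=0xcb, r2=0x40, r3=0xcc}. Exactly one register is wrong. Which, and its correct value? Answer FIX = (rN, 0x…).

[0] flags=0011 → (cmp)
[1] flags=0011 VS?T → r1=0xb8
[2] flags=0011 LT?T → r1=0xb5
[3] flags=0011 LS?F → skip
[4] flags=1000 → (cmp)
[5] flags=1000 CS?F → skip
[6] flags=1000 EQ?F → skip
[7] flags=1000 → (cmp)
[8] flags=1000 PL?F → skip
[9] flags=1000 CS?F → skip
[10] flags=1000 MI?T → r0=0x05

FIX = (r1, 0xb5)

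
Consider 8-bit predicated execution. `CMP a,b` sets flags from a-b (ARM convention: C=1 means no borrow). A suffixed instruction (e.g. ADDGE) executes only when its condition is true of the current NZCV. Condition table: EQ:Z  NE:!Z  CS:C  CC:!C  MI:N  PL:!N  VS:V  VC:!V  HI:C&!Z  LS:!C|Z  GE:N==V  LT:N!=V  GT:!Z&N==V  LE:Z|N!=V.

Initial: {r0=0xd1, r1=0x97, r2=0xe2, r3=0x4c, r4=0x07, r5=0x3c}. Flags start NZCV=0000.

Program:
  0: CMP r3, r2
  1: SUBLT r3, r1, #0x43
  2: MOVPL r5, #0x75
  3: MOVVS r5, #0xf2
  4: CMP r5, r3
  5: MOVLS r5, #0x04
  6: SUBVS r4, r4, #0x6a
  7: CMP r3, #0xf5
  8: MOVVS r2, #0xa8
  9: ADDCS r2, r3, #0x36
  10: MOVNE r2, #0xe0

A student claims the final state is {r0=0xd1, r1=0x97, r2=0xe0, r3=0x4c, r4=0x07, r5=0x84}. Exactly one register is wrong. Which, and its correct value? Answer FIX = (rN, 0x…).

0: ✓ CMP  NZCV=0000
1: · SUBLT
2: ✓ MOVPL  r5←0x75
3: · MOVVS
4: ✓ CMP  NZCV=0010
5: · MOVLS
6: · SUBVS
7: ✓ CMP  NZCV=0000
8: · MOVVS
9: · ADDCS
10: ✓ MOVNE  r2←0xe0

FIX = (r5, 0x75)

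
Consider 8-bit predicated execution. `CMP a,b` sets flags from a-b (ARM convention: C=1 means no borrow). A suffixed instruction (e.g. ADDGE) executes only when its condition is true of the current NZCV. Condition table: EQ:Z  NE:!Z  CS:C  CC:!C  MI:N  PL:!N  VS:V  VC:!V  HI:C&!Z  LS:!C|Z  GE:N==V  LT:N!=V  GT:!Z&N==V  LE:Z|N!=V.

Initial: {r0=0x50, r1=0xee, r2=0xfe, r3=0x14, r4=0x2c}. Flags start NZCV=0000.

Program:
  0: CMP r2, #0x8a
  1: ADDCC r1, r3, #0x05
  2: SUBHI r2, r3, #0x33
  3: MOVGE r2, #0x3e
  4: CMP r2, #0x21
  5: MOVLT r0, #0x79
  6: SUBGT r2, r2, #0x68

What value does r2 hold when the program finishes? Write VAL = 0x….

VAL = 0xd6

0: ✓ CMP  NZCV=0010
1: · ADDCC
2: ✓ SUBHI  r2←0xe1
3: ✓ MOVGE  r2←0x3e
4: ✓ CMP  NZCV=0010
5: · MOVLT
6: ✓ SUBGT  r2←0xd6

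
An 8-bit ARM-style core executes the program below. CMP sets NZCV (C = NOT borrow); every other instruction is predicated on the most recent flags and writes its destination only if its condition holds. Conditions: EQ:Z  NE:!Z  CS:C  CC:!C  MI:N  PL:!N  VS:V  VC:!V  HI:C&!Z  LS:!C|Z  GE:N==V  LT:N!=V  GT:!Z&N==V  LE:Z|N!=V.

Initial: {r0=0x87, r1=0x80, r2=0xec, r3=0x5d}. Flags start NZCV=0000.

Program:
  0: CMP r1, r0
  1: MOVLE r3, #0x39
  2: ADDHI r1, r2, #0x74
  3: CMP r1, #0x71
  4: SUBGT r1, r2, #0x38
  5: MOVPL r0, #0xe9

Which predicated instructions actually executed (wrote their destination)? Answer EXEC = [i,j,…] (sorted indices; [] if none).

[0] flags=1000 → (cmp)
[1] flags=1000 LE?T → r3=0x39
[2] flags=1000 HI?F → skip
[3] flags=0011 → (cmp)
[4] flags=0011 GT?F → skip
[5] flags=0011 PL?T → r0=0xe9

EXEC = [1,5]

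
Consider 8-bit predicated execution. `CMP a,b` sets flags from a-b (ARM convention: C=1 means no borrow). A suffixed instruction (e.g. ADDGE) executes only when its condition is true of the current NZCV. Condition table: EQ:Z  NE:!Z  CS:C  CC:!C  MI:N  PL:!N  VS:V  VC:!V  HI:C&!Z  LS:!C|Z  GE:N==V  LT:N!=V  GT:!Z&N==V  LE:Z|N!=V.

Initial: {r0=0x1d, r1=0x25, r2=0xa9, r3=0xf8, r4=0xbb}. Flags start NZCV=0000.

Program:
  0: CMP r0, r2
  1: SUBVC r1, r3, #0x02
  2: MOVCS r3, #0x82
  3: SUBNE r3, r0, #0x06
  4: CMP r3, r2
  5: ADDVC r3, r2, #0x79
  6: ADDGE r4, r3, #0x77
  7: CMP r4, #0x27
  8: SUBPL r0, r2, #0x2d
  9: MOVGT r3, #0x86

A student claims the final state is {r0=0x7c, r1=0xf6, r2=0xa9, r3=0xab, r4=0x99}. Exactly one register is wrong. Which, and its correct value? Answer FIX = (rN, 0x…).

FIX = (r3, 0x22)

0: ✓ CMP  NZCV=0000
1: ✓ SUBVC  r1←0xf6
2: · MOVCS
3: ✓ SUBNE  r3←0x17
4: ✓ CMP  NZCV=0000
5: ✓ ADDVC  r3←0x22
6: ✓ ADDGE  r4←0x99
7: ✓ CMP  NZCV=0011
8: ✓ SUBPL  r0←0x7c
9: · MOVGT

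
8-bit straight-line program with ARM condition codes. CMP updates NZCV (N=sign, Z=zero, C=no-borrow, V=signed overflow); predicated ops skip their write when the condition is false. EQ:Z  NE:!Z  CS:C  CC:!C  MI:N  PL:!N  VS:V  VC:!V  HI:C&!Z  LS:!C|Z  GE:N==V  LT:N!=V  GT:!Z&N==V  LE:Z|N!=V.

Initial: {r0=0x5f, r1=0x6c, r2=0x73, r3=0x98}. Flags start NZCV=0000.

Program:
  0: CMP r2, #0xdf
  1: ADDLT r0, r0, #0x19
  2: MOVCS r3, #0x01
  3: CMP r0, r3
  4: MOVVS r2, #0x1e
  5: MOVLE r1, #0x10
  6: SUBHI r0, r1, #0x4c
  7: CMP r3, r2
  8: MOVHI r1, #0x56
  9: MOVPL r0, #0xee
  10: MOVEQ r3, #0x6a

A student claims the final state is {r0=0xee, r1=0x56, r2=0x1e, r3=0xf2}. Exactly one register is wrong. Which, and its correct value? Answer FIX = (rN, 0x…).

FIX = (r3, 0x98)

[0] flags=1001 → (cmp)
[1] flags=1001 LT?F → skip
[2] flags=1001 CS?F → skip
[3] flags=1001 → (cmp)
[4] flags=1001 VS?T → r2=0x1e
[5] flags=1001 LE?F → skip
[6] flags=1001 HI?F → skip
[7] flags=0011 → (cmp)
[8] flags=0011 HI?T → r1=0x56
[9] flags=0011 PL?T → r0=0xee
[10] flags=0011 EQ?F → skip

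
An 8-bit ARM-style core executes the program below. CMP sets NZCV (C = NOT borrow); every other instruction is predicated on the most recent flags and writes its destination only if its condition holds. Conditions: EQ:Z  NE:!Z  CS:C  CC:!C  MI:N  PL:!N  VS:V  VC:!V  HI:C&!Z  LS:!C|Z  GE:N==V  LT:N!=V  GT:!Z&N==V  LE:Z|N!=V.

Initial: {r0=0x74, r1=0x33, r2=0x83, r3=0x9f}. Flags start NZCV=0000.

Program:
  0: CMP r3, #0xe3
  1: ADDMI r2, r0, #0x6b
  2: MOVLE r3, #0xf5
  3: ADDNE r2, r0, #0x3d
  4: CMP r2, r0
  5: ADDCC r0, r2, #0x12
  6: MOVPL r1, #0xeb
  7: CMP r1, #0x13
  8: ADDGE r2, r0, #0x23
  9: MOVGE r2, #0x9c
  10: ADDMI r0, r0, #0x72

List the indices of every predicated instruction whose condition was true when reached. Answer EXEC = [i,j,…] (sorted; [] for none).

[0] flags=1000 → (cmp)
[1] flags=1000 MI?T → r2=0xdf
[2] flags=1000 LE?T → r3=0xf5
[3] flags=1000 NE?T → r2=0xb1
[4] flags=0011 → (cmp)
[5] flags=0011 CC?F → skip
[6] flags=0011 PL?T → r1=0xeb
[7] flags=1010 → (cmp)
[8] flags=1010 GE?F → skip
[9] flags=1010 GE?F → skip
[10] flags=1010 MI?T → r0=0xe6

EXEC = [1,2,3,6,10]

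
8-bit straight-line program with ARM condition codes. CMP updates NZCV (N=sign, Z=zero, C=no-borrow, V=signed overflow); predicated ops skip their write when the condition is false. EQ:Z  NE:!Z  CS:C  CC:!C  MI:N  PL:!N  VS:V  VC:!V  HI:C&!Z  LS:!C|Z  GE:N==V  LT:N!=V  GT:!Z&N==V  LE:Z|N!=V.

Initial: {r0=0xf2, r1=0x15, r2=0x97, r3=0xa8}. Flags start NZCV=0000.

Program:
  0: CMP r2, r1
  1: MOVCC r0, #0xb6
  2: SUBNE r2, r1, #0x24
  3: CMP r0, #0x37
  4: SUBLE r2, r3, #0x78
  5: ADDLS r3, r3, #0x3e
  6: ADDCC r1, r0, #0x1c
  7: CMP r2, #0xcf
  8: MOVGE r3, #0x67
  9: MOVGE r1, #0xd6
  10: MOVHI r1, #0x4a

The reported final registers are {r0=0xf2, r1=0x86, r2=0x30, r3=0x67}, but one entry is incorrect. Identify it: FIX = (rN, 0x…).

FIX = (r1, 0xd6)

[0] flags=1010 → (cmp)
[1] flags=1010 CC?F → skip
[2] flags=1010 NE?T → r2=0xf1
[3] flags=1010 → (cmp)
[4] flags=1010 LE?T → r2=0x30
[5] flags=1010 LS?F → skip
[6] flags=1010 CC?F → skip
[7] flags=0000 → (cmp)
[8] flags=0000 GE?T → r3=0x67
[9] flags=0000 GE?T → r1=0xd6
[10] flags=0000 HI?F → skip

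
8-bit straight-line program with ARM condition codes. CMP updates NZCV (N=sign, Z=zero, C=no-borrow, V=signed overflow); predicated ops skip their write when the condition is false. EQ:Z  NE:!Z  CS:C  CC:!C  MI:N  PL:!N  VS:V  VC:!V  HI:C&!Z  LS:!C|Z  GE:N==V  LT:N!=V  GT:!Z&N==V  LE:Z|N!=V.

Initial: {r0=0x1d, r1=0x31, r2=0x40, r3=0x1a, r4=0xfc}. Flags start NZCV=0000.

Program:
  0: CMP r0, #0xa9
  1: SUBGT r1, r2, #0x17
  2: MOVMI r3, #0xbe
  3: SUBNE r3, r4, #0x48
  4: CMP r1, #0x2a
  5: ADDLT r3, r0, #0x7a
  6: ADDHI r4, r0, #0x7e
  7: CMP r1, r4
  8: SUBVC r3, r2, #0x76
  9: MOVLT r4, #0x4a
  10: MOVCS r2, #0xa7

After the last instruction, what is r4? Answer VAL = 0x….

VAL = 0xfc

[0] flags=0000 → (cmp)
[1] flags=0000 GT?T → r1=0x29
[2] flags=0000 MI?F → skip
[3] flags=0000 NE?T → r3=0xb4
[4] flags=1000 → (cmp)
[5] flags=1000 LT?T → r3=0x97
[6] flags=1000 HI?F → skip
[7] flags=0000 → (cmp)
[8] flags=0000 VC?T → r3=0xca
[9] flags=0000 LT?F → skip
[10] flags=0000 CS?F → skip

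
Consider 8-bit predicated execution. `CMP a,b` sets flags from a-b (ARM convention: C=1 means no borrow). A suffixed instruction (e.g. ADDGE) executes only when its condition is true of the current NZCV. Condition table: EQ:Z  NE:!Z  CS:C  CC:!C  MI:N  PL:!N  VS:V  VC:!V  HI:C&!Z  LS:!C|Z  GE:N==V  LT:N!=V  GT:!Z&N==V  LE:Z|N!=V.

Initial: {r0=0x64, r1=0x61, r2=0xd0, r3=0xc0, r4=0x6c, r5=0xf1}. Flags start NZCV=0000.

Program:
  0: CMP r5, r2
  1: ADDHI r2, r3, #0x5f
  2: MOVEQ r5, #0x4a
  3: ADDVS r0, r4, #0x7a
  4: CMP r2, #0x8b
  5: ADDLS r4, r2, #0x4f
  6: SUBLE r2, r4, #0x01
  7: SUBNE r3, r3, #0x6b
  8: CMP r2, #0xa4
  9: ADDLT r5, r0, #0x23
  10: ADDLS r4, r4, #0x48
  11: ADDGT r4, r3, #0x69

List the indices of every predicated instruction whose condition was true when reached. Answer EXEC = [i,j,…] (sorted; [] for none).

0: ✓ CMP  NZCV=0010
1: ✓ ADDHI  r2←0x1f
2: · MOVEQ
3: · ADDVS
4: ✓ CMP  NZCV=1001
5: ✓ ADDLS  r4←0x6e
6: · SUBLE
7: ✓ SUBNE  r3←0x55
8: ✓ CMP  NZCV=0000
9: · ADDLT
10: ✓ ADDLS  r4←0xb6
11: ✓ ADDGT  r4←0xbe

EXEC = [1,5,7,10,11]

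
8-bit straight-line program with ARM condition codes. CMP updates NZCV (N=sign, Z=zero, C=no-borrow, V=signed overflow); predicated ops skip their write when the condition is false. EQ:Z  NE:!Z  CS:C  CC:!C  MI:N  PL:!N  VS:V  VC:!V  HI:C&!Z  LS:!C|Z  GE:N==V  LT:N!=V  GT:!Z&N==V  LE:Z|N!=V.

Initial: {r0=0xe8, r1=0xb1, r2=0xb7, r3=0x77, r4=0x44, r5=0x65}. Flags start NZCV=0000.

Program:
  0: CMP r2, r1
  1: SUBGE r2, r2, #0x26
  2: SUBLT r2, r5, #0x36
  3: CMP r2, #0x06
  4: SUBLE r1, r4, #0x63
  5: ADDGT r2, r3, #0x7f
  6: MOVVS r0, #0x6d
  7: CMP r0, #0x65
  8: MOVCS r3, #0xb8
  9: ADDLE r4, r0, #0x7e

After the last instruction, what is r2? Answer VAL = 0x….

VAL = 0x91

[0] flags=0010 → (cmp)
[1] flags=0010 GE?T → r2=0x91
[2] flags=0010 LT?F → skip
[3] flags=1010 → (cmp)
[4] flags=1010 LE?T → r1=0xe1
[5] flags=1010 GT?F → skip
[6] flags=1010 VS?F → skip
[7] flags=1010 → (cmp)
[8] flags=1010 CS?T → r3=0xb8
[9] flags=1010 LE?T → r4=0x66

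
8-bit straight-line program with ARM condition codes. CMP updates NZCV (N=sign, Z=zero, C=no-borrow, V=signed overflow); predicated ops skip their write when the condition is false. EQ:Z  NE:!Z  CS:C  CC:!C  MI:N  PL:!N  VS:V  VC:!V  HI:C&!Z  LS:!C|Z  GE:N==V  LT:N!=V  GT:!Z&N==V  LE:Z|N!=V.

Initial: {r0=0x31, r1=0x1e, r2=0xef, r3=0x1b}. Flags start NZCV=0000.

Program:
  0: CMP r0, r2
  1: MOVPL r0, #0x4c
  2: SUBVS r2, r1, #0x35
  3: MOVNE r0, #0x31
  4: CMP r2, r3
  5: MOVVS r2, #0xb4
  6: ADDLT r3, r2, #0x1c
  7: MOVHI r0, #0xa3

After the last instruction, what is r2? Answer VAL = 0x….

VAL = 0xef

[0] flags=0000 → (cmp)
[1] flags=0000 PL?T → r0=0x4c
[2] flags=0000 VS?F → skip
[3] flags=0000 NE?T → r0=0x31
[4] flags=1010 → (cmp)
[5] flags=1010 VS?F → skip
[6] flags=1010 LT?T → r3=0x0b
[7] flags=1010 HI?T → r0=0xa3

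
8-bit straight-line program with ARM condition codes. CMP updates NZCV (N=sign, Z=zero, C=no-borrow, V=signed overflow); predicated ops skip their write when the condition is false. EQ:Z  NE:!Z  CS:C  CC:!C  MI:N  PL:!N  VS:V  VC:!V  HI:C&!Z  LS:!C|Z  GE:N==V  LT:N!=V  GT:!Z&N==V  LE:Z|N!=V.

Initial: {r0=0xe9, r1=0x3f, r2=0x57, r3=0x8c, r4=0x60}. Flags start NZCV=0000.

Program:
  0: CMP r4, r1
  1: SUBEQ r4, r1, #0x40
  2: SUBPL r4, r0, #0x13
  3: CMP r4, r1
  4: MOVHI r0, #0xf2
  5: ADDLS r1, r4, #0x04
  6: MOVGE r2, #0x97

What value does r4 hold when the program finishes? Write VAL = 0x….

[0] flags=0010 → (cmp)
[1] flags=0010 EQ?F → skip
[2] flags=0010 PL?T → r4=0xd6
[3] flags=1010 → (cmp)
[4] flags=1010 HI?T → r0=0xf2
[5] flags=1010 LS?F → skip
[6] flags=1010 GE?F → skip

VAL = 0xd6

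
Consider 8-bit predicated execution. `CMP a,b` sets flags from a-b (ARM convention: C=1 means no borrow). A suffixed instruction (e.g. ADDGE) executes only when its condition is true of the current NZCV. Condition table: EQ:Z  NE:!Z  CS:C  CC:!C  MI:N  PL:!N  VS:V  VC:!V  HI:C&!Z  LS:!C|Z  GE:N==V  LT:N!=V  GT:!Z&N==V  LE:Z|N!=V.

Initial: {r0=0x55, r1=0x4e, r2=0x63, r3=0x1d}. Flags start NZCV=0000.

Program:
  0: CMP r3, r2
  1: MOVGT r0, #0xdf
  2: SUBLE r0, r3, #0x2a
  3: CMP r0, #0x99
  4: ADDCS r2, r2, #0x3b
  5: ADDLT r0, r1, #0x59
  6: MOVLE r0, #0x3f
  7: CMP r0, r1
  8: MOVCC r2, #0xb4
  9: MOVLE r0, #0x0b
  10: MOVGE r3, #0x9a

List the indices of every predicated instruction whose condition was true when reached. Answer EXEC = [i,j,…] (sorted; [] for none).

EXEC = [2,4,9]

0: ✓ CMP  NZCV=1000
1: · MOVGT
2: ✓ SUBLE  r0←0xf3
3: ✓ CMP  NZCV=0010
4: ✓ ADDCS  r2←0x9e
5: · ADDLT
6: · MOVLE
7: ✓ CMP  NZCV=1010
8: · MOVCC
9: ✓ MOVLE  r0←0x0b
10: · MOVGE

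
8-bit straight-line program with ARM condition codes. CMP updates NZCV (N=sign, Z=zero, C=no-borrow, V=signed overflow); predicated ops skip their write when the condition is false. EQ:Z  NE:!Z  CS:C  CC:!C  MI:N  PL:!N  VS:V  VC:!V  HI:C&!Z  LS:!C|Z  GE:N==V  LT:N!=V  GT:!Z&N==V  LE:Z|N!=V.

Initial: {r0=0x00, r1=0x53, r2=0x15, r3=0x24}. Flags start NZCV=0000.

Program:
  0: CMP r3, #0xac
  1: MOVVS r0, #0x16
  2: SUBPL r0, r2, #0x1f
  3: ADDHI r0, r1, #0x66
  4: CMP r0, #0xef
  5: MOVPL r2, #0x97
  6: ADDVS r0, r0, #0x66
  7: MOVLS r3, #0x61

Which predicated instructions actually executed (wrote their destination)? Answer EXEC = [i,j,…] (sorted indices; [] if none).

[0] flags=0000 → (cmp)
[1] flags=0000 VS?F → skip
[2] flags=0000 PL?T → r0=0xf6
[3] flags=0000 HI?F → skip
[4] flags=0010 → (cmp)
[5] flags=0010 PL?T → r2=0x97
[6] flags=0010 VS?F → skip
[7] flags=0010 LS?F → skip

EXEC = [2,5]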